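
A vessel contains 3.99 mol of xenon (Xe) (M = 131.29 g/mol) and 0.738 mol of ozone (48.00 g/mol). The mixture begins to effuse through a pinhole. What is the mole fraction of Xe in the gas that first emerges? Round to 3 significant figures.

Rate_i ∝ x_i/√M_i (Graham's law weighted by mole fraction), so the effusate composition follows n_i/√M_i.
x_Xe(eff) = (n_Xe/√M_Xe) / (n_Xe/√M_Xe + n_O₃/√M_O₃)
= (3.99/√131.29) / (3.99/√131.29 + 0.738/√48.00) = 0.3482/(0.3482 + 0.1065) = 0.766.

0.766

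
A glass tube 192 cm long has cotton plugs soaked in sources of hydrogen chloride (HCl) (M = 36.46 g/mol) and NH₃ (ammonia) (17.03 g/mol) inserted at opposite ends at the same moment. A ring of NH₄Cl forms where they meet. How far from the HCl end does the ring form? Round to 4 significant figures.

77.95 cm

The fronts meet when d_HCl + d_NH₃ = L with d_HCl/d_NH₃ = √(M_NH₃/M_HCl) (Graham's law). Here √(M_NH₃/M_HCl) = √(17.03/36.46) = 0.6834.
With d_HCl + d_NH₃ = 192 cm, d_NH₃ = 192/(1 + 0.6834) = 114.1 cm.
d_HCl = 192 − 114.1 = 77.95 cm.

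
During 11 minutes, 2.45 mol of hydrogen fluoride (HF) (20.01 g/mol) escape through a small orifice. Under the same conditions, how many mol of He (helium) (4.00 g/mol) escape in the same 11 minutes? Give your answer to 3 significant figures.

From Graham's law, rate_He/rate_HF = √(M_HF/M_He) = √(20.01/4.00) = √5.003 = 2.237.
So the amount for He is 2.45 × 2.237 = 5.48 mol.

5.48 mol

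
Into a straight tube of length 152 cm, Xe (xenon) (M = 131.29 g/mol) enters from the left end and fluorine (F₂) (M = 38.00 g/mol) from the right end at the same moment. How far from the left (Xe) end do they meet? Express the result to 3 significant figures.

53.2 cm

In equal time, each gas travels a distance ∝ its rate ∝ 1/√M, so d_Xe/d_F₂ = √(M_F₂/M_Xe) = √(38.00/131.29) = 0.5380.
With d_Xe + d_F₂ = 152 cm, d_F₂ = 152/(1 + 0.5380) = 98.83 cm.
d_Xe = 152 − 98.83 = 53.2 cm.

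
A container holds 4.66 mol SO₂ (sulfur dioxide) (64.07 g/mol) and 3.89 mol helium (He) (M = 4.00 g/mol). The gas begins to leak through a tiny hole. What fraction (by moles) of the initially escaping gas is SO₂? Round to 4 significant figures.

0.2304

Each component's effusion rate ∝ (its partial pressure)·(1/√M) ∝ n_i/√M_i.
So x_SO₂ in the escaping gas = (n_SO₂/√M_SO₂) / Σ(n_i/√M_i)
= (4.66/√64.07) / (4.66/√64.07 + 3.89/√4.00) = 0.5822/(0.5822 + 1.945) = 0.2304.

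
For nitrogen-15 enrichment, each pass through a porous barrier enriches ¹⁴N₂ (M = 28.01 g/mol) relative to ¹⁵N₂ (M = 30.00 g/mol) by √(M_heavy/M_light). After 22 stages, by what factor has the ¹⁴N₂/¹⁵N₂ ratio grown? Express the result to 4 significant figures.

Overall factor = α^22 with α = √(30.00/28.01), i.e. (30.00/28.01)^(22/2).
= 1.07105^11 = 2.128.

2.128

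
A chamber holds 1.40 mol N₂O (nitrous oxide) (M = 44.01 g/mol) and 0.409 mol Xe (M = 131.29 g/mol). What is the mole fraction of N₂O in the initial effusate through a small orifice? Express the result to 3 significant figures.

0.855

The effusion rate of species i is ∝ p_i/√M_i ∝ n_i/√M_i.
x_N₂O(eff) = (n_N₂O/√M_N₂O) / (n_N₂O/√M_N₂O + n_Xe/√M_Xe)
= (1.40/√44.01) / (1.40/√44.01 + 0.409/√131.29) = 0.2110/(0.2110 + 0.03570) = 0.855.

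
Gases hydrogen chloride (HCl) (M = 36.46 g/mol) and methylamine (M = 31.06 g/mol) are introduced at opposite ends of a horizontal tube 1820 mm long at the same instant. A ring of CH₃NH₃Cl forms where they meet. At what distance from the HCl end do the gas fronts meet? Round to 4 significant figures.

873.6 mm

In equal time, each gas travels a distance ∝ its rate ∝ 1/√M, so d_HCl/d_CH₃NH₂ = √(M_CH₃NH₂/M_HCl) = √(31.06/36.46) = 0.9230.
With d_HCl + d_CH₃NH₂ = 1820 mm, d_CH₃NH₂ = 1820/(1 + 0.9230) = 946.4 mm.
d_HCl = 1820 − 946.4 = 873.6 mm.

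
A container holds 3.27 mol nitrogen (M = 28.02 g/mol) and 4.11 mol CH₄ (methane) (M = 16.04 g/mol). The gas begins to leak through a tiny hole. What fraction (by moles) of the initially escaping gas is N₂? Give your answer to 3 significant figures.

0.376

Each component's effusion rate ∝ (its partial pressure)·(1/√M) ∝ n_i/√M_i.
Mole fraction of N₂ in the effusate = (n_N₂/√M_N₂) / (n_N₂/√M_N₂ + n_CH₄/√M_CH₄)
= (3.27/√28.02) / (3.27/√28.02 + 4.11/√16.04) = 0.6178/(0.6178 + 1.026) = 0.376.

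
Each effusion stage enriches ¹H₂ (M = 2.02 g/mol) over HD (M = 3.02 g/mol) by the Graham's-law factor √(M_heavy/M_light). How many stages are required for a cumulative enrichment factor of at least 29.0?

17

Single-stage factor α = √(3.02/2.02), so ln α = ½ ln(1.49505) = 0.2011.
Need α^N ≥ 29.0 ⇒ N ≥ ln(29.0) / ln α = 3.367 / 0.2011 = 16.75.
So at least 17 stages are needed.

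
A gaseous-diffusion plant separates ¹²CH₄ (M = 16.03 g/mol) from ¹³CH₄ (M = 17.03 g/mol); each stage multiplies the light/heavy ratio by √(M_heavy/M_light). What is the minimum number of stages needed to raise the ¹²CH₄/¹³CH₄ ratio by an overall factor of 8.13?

70

Single-stage factor α = √(17.03/16.03), so ln α = ½ ln(1.06238) = 0.03026.
Need α^N ≥ 8.13 ⇒ N ≥ ln(8.13) / ln α = 2.096 / 0.03026 = 69.26.
So at least 70 stages are needed.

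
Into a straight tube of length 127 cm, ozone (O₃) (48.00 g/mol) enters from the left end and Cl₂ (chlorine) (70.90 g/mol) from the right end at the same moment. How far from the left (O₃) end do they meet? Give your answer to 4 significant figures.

The fronts meet when d_O₃ + d_Cl₂ = L with d_O₃/d_Cl₂ = √(M_Cl₂/M_O₃) (Graham's law). Here √(M_Cl₂/M_O₃) = √(70.90/48.00) = 1.215.
With d_O₃ + d_Cl₂ = 127 cm, d_Cl₂ = 127/(1 + 1.215) = 57.33 cm.
d_O₃ = 127 − 57.33 = 69.67 cm.

69.67 cm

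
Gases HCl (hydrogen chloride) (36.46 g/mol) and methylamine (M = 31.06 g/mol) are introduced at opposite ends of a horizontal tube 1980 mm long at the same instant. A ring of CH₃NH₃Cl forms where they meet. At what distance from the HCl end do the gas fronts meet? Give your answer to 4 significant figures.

Graham's law gives d_HCl/d_CH₃NH₂ = rate_HCl/rate_CH₃NH₂ = √(M_CH₃NH₂/M_HCl) = √(31.06/36.46) = 0.9230.
With d_HCl + d_CH₃NH₂ = 1980 mm, d_CH₃NH₂ = 1980/(1 + 0.9230) = 1030 mm.
d_HCl = 1980 − 1030 = 950.3 mm.

950.3 mm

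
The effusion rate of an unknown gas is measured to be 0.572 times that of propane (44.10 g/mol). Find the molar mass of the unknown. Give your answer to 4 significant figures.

134.8 g/mol

From Graham's law, rate_X/rate_C₃H₈ = √(M_C₃H₈/M_X).
0.572 = √(44.10/M_X)
M_X = 44.10 / 0.572² = 44.10 / 0.3272 = 134.8 g/mol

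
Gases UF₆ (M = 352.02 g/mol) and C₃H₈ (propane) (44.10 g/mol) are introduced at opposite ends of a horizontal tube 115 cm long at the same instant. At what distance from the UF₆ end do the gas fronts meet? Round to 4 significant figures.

30.06 cm

In equal time, each gas travels a distance ∝ its rate ∝ 1/√M, so d_UF₆/d_C₃H₈ = √(M_C₃H₈/M_UF₆) = √(44.10/352.02) = 0.3539.
With d_UF₆ + d_C₃H₈ = 115 cm, d_C₃H₈ = 115/(1 + 0.3539) = 84.94 cm.
d_UF₆ = 115 − 84.94 = 30.06 cm.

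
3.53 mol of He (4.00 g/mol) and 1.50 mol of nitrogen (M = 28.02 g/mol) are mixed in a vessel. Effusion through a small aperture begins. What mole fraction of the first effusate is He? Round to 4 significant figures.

Effusion rate of each component ∝ n_i/√M_i (partial pressure × 1/√M).
Mole fraction of He in the effusate = (n_He/√M_He) / (n_He/√M_He + n_N₂/√M_N₂)
= (3.53/√4.00) / (3.53/√4.00 + 1.50/√28.02) = 1.765/(1.765 + 0.2834) = 0.8617.

0.8617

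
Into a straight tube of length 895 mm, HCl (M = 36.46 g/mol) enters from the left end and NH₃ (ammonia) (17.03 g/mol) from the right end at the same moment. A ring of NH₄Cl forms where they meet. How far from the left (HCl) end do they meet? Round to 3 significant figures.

363 mm

Distances travelled in equal time are proportional to diffusion rates, so d_HCl/d_NH₃ = √(M_NH₃/M_HCl) = √(17.03/36.46) = 0.6834.
With d_HCl + d_NH₃ = 895 mm, d_NH₃ = 895/(1 + 0.6834) = 531.7 mm.
d_HCl = 895 − 531.7 = 363 mm.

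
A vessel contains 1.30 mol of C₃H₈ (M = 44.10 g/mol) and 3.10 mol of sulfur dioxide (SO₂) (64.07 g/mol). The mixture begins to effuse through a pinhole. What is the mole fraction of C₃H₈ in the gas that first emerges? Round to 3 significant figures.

0.336

Rate_i ∝ x_i/√M_i (Graham's law weighted by mole fraction), so the effusate composition follows n_i/√M_i.
x_C₃H₈(eff) = (n_C₃H₈/√M_C₃H₈) / (n_C₃H₈/√M_C₃H₈ + n_SO₂/√M_SO₂)
= (1.30/√44.10) / (1.30/√44.10 + 3.10/√64.07) = 0.1958/(0.1958 + 0.3873) = 0.336.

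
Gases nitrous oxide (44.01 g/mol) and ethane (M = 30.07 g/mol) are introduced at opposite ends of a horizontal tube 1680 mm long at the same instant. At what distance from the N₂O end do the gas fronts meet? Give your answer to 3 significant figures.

The fronts meet when d_N₂O + d_C₂H₆ = L with d_N₂O/d_C₂H₆ = √(M_C₂H₆/M_N₂O) (Graham's law). Here √(M_C₂H₆/M_N₂O) = √(30.07/44.01) = 0.8266.
With d_N₂O + d_C₂H₆ = 1680 mm, d_C₂H₆ = 1680/(1 + 0.8266) = 919.7 mm.
d_N₂O = 1680 − 919.7 = 760 mm.

760 mm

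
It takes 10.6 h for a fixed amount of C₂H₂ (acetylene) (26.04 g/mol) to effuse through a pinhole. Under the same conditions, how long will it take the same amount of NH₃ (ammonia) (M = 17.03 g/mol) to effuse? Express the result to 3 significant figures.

Using Graham's law: t_NH₃/t_C₂H₂ = √(M_NH₃/M_C₂H₂) = √(17.03/26.04) = √0.6540 = 0.8087.
So the time for NH₃ is 10.6 × 0.8087 = 8.57 h.

8.57 h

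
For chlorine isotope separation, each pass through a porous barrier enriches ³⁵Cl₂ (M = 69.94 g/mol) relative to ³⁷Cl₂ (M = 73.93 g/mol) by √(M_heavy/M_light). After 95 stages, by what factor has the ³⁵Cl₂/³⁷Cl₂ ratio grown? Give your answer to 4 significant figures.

Overall factor = α^95 with α = √(73.93/69.94), i.e. (73.93/69.94)^(95/2).
= 1.05705^(95/2) = 13.95.

13.95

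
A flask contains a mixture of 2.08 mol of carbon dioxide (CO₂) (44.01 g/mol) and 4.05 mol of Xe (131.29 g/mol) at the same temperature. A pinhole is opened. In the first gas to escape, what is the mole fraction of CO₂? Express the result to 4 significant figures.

Each component's effusion rate ∝ (its partial pressure)·(1/√M) ∝ n_i/√M_i.
Mole fraction of CO₂ in the effusate = (n_CO₂/√M_CO₂) / (n_CO₂/√M_CO₂ + n_Xe/√M_Xe)
= (2.08/√44.01) / (2.08/√44.01 + 4.05/√131.29) = 0.3135/(0.3135 + 0.3535) = 0.4701.

0.4701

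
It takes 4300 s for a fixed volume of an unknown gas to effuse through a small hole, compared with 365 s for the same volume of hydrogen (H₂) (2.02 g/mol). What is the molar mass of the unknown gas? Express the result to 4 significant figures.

280.4 g/mol

Since effusion rate ∝ 1/√M, t_X/t_H₂ = √(M_X/M_H₂).
4300/365 = 11.78 = √(M_X/2.02)
M_X = 2.02 × 11.78² = 2.02 × 138.8 = 280.4 g/mol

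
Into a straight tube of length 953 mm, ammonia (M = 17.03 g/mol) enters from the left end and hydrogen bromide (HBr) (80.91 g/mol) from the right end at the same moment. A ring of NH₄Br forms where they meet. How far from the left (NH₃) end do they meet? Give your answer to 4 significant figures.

Distances travelled in equal time are proportional to diffusion rates, so d_NH₃/d_HBr = √(M_HBr/M_NH₃) = √(80.91/17.03) = 2.180.
With d_NH₃ + d_HBr = 953 mm, d_HBr = 953/(1 + 2.180) = 299.7 mm.
d_NH₃ = 953 − 299.7 = 653.3 mm.

653.3 mm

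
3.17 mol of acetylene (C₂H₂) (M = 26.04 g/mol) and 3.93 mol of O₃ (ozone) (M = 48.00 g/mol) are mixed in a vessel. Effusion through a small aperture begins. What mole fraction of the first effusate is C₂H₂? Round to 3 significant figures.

0.523

The effusion rate of species i is ∝ p_i/√M_i ∝ n_i/√M_i.
So x_C₂H₂ in the escaping gas = (n_C₂H₂/√M_C₂H₂) / Σ(n_i/√M_i)
= (3.17/√26.04) / (3.17/√26.04 + 3.93/√48.00) = 0.6212/(0.6212 + 0.5672) = 0.523.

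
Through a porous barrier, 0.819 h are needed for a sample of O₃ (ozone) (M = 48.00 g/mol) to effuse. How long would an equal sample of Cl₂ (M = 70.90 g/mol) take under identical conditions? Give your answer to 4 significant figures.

By Graham's law, t_Cl₂/t_O₃ = √(M_Cl₂/M_O₃) = √(70.90/48.00) = √1.477 = 1.215.
So the time for Cl₂ is 0.819 × 1.215 = 0.9954 h.

0.9954 h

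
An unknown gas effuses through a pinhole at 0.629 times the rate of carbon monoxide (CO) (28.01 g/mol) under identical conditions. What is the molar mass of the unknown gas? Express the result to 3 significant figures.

From Graham's law, rate_X/rate_CO = √(M_CO/M_X).
0.629 = √(28.01/M_X)
M_X = 28.01 / 0.629² = 28.01 / 0.3956 = 70.8 g/mol

70.8 g/mol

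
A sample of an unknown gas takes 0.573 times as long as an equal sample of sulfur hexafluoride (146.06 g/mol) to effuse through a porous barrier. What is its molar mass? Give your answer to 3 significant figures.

From Graham's law, t_X/t_SF₆ = √(M_X/M_SF₆).
0.573 = √(M_X/146.06)
M_X = 146.06 × 0.573² = 146.06 × 0.3283 = 48.0 g/mol

48.0 g/mol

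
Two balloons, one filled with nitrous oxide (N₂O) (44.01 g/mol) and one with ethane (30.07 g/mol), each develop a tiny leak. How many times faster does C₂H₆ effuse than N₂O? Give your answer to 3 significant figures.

1.21

Graham's law gives rate_C₂H₆/rate_N₂O = √(M_N₂O/M_C₂H₆) = √(44.01/30.07) = √1.464 = 1.21.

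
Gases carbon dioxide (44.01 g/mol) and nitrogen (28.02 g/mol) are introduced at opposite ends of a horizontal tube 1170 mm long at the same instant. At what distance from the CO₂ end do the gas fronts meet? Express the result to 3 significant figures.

In equal time, each gas travels a distance ∝ its rate ∝ 1/√M, so d_CO₂/d_N₂ = √(M_N₂/M_CO₂) = √(28.02/44.01) = 0.7979.
With d_CO₂ + d_N₂ = 1170 mm, d_N₂ = 1170/(1 + 0.7979) = 650.8 mm.
d_CO₂ = 1170 − 650.8 = 519 mm.

519 mm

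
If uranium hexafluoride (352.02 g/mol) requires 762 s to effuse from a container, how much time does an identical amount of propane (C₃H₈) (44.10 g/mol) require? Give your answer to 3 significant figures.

Graham's law gives t_C₃H₈/t_UF₆ = √(M_C₃H₈/M_UF₆) = √(44.10/352.02) = √0.1253 = 0.3539.
So the time for C₃H₈ is 762 × 0.3539 = 270 s.

270 s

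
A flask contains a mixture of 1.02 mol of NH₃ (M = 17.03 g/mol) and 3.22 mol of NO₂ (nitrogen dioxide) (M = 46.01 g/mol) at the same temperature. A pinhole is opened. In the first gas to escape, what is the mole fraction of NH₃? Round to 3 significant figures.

Each component's effusion rate ∝ (its partial pressure)·(1/√M) ∝ n_i/√M_i.
So x_NH₃ in the escaping gas = (n_NH₃/√M_NH₃) / Σ(n_i/√M_i)
= (1.02/√17.03) / (1.02/√17.03 + 3.22/√46.01) = 0.2472/(0.2472 + 0.4747) = 0.342.

0.342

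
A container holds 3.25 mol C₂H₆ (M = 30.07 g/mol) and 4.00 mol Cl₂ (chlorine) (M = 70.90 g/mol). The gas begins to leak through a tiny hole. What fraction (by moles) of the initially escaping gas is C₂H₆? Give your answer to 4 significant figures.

Each component's effusion rate ∝ (its partial pressure)·(1/√M) ∝ n_i/√M_i.
x_C₂H₆(eff) = (n_C₂H₆/√M_C₂H₆) / (n_C₂H₆/√M_C₂H₆ + n_Cl₂/√M_Cl₂)
= (3.25/√30.07) / (3.25/√30.07 + 4.00/√70.90) = 0.5927/(0.5927 + 0.4750) = 0.5551.

0.5551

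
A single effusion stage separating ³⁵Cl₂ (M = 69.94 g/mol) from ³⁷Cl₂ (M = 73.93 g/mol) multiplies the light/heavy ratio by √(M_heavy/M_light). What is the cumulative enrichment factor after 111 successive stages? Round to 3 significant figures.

After 111 stages the ratio has grown by (√(73.93/69.94))^111 = (73.93/69.94)^(111/2).
= 1.05705^(111/2) = 21.7.

21.7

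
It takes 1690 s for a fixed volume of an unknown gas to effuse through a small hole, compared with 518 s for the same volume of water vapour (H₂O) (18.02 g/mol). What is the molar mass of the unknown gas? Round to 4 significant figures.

191.8 g/mol

Using Graham's law: t_X/t_H₂O = √(M_X/M_H₂O).
1690/518 = 3.263 = √(M_X/18.02)
M_X = 18.02 × 3.263² = 18.02 × 10.64 = 191.8 g/mol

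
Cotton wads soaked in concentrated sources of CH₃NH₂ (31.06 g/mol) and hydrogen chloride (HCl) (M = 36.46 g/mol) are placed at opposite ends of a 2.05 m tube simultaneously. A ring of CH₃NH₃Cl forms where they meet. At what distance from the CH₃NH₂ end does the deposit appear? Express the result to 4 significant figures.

The fronts meet when d_CH₃NH₂ + d_HCl = L with d_CH₃NH₂/d_HCl = √(M_HCl/M_CH₃NH₂) (Graham's law). Here √(M_HCl/M_CH₃NH₂) = √(36.46/31.06) = 1.083.
With d_CH₃NH₂ + d_HCl = 2.05 m, d_HCl = 2.05/(1 + 1.083) = 0.9839 m.
d_CH₃NH₂ = 2.05 − 0.9839 = 1.066 m.

1.066 m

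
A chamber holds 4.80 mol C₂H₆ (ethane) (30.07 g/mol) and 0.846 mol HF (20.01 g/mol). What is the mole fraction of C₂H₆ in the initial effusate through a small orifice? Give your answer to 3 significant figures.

Effusion rate of each component ∝ n_i/√M_i (partial pressure × 1/√M).
Mole fraction of C₂H₆ in the effusate = (n_C₂H₆/√M_C₂H₆) / (n_C₂H₆/√M_C₂H₆ + n_HF/√M_HF)
= (4.80/√30.07) / (4.80/√30.07 + 0.846/√20.01) = 0.8753/(0.8753 + 0.1891) = 0.822.

0.822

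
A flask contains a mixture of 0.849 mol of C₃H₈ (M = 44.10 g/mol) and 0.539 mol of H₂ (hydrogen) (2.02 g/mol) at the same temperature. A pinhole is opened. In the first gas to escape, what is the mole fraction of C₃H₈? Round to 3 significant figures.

The effusion rate of species i is ∝ p_i/√M_i ∝ n_i/√M_i.
x_C₃H₈(eff) = (n_C₃H₈/√M_C₃H₈) / (n_C₃H₈/√M_C₃H₈ + n_H₂/√M_H₂)
= (0.849/√44.10) / (0.849/√44.10 + 0.539/√2.02) = 0.1278/(0.1278 + 0.3792) = 0.252.

0.252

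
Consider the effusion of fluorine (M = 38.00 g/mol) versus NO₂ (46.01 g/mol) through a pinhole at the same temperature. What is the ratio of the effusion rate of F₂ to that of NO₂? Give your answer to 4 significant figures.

1.100

From Graham's law, rate_F₂/rate_NO₂ = √(M_NO₂/M_F₂) = √(46.01/38.00) = √1.211 = 1.100.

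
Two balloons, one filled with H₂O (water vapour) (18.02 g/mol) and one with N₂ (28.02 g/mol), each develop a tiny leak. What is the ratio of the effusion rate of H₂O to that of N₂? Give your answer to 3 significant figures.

1.25

Since effusion rate ∝ 1/√M, rate_H₂O/rate_N₂ = √(M_N₂/M_H₂O) = √(28.02/18.02) = √1.555 = 1.25.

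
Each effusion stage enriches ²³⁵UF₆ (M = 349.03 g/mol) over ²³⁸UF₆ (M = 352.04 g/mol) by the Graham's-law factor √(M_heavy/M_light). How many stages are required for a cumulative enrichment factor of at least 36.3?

837

Single-stage factor α = √(352.04/349.03), so ln α = ½ ln(1.00862) = 0.004293.
Need α^N ≥ 36.3 ⇒ N ≥ ln(36.3) / ln α = 3.592 / 0.004293 = 836.58.
Minimum whole number of stages: N = 837.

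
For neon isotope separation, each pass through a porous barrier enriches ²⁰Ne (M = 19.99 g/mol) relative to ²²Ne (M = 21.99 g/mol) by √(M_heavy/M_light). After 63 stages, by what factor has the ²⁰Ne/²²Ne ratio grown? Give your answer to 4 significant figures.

Overall factor = α^63 with α = √(21.99/19.99), i.e. (21.99/19.99)^(63/2).
= 1.10005^(63/2) = 20.16.

20.16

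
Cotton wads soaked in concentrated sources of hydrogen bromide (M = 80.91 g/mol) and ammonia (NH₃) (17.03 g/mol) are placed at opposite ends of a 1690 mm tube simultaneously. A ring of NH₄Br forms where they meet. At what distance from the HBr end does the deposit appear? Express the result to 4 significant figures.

531.5 mm

In equal time, each gas travels a distance ∝ its rate ∝ 1/√M, so d_HBr/d_NH₃ = √(M_NH₃/M_HBr) = √(17.03/80.91) = 0.4588.
With d_HBr + d_NH₃ = 1690 mm, d_NH₃ = 1690/(1 + 0.4588) = 1159 mm.
d_HBr = 1690 − 1159 = 531.5 mm.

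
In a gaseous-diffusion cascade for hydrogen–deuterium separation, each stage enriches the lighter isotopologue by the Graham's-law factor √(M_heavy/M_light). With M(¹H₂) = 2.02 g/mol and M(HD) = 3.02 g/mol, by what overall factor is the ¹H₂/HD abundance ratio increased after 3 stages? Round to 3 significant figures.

After 3 stages the ratio has grown by (√(3.02/2.02))^3 = (3.02/2.02)^(3/2).
= 1.49505^(3/2) = 1.83.

1.83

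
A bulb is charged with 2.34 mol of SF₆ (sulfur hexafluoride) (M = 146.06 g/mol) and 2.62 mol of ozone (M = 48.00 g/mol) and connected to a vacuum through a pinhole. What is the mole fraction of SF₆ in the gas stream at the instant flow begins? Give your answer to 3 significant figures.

The effusion rate of species i is ∝ p_i/√M_i ∝ n_i/√M_i.
x_SF₆(eff) = (n_SF₆/√M_SF₆) / (n_SF₆/√M_SF₆ + n_O₃/√M_O₃)
= (2.34/√146.06) / (2.34/√146.06 + 2.62/√48.00) = 0.1936/(0.1936 + 0.3782) = 0.339.

0.339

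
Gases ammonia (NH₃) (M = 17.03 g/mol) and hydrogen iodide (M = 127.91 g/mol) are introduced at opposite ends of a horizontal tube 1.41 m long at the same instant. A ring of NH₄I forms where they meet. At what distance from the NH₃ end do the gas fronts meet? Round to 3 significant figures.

Distances travelled in equal time are proportional to diffusion rates, so d_NH₃/d_HI = √(M_HI/M_NH₃) = √(127.91/17.03) = 2.741.
With d_NH₃ + d_HI = 1.41 m, d_HI = 1.41/(1 + 2.741) = 0.3769 m.
d_NH₃ = 1.41 − 0.3769 = 1.03 m.

1.03 m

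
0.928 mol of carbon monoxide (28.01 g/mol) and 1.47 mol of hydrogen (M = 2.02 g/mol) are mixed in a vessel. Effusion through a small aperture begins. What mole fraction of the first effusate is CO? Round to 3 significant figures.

Each component's effusion rate ∝ (its partial pressure)·(1/√M) ∝ n_i/√M_i.
Mole fraction of CO in the effusate = (n_CO/√M_CO) / (n_CO/√M_CO + n_H₂/√M_H₂)
= (0.928/√28.01) / (0.928/√28.01 + 1.47/√2.02) = 0.1753/(0.1753 + 1.034) = 0.145.

0.145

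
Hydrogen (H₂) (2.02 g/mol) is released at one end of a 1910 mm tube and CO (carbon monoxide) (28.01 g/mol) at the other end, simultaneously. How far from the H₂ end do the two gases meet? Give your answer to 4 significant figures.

1506 mm

Graham's law gives d_H₂/d_CO = rate_H₂/rate_CO = √(M_CO/M_H₂) = √(28.01/2.02) = 3.724.
With d_H₂ + d_CO = 1910 mm, d_CO = 1910/(1 + 3.724) = 404.3 mm.
d_H₂ = 1910 − 404.3 = 1506 mm.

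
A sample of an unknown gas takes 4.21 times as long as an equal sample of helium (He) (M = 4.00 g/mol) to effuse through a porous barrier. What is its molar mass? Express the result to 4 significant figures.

70.90 g/mol

Using Graham's law: t_X/t_He = √(M_X/M_He).
4.21 = √(M_X/4.00)
M_X = 4.00 × 4.21² = 4.00 × 17.72 = 70.90 g/mol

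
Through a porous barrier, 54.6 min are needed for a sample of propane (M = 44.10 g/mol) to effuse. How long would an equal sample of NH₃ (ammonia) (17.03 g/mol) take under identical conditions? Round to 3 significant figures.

33.9 min

By Graham's law, t_NH₃/t_C₃H₈ = √(M_NH₃/M_C₃H₈) = √(17.03/44.10) = √0.3862 = 0.6214.
So the time for NH₃ is 54.6 × 0.6214 = 33.9 min.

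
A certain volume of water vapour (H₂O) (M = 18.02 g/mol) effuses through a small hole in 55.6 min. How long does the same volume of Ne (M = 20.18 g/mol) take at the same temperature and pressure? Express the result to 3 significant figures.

58.8 min

By Graham's law, t_Ne/t_H₂O = √(M_Ne/M_H₂O) = √(20.18/18.02) = √1.120 = 1.058.
So the time for Ne is 55.6 × 1.058 = 58.8 min.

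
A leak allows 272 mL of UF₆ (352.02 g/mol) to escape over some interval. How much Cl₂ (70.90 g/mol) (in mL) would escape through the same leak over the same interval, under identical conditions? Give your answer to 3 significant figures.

606 mL

Since effusion rate ∝ 1/√M, rate_Cl₂/rate_UF₆ = √(M_UF₆/M_Cl₂) = √(352.02/70.90) = √4.965 = 2.228.
So the volume for Cl₂ is 272 × 2.228 = 606 mL.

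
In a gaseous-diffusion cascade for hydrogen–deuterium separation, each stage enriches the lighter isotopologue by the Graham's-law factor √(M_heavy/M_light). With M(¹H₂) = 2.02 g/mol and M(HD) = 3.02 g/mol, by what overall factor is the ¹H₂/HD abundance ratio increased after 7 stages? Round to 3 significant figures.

After 7 stages the ratio has grown by (√(3.02/2.02))^7 = (3.02/2.02)^(7/2).
= 1.49505^(7/2) = 4.09.

4.09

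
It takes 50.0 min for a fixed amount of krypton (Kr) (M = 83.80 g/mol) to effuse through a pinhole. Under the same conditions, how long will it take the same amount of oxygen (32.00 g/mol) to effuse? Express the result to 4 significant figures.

From Graham's law, t_O₂/t_Kr = √(M_O₂/M_Kr) = √(32.00/83.80) = √0.3819 = 0.6179.
So the time for O₂ is 50.0 × 0.6179 = 30.90 min.

30.90 min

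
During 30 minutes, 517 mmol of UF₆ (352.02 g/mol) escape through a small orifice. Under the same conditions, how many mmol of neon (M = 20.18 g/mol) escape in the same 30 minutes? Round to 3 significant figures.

2160 mmol

From Graham's law, rate_Ne/rate_UF₆ = √(M_UF₆/M_Ne) = √(352.02/20.18) = √17.44 = 4.177.
So the amount for Ne is 517 × 4.177 = 2160 mmol.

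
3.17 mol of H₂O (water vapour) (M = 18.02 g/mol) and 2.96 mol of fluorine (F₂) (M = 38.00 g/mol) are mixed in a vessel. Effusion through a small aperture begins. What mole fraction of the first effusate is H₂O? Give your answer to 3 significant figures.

Each component's effusion rate ∝ (its partial pressure)·(1/√M) ∝ n_i/√M_i.
x_H₂O(eff) = (n_H₂O/√M_H₂O) / (n_H₂O/√M_H₂O + n_F₂/√M_F₂)
= (3.17/√18.02) / (3.17/√18.02 + 2.96/√38.00) = 0.7468/(0.7468 + 0.4802) = 0.609.

0.609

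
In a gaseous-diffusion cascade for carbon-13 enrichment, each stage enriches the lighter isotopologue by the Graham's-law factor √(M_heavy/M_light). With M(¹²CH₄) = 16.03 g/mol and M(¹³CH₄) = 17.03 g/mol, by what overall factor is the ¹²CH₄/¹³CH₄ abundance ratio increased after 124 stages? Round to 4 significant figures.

Each stage multiplies the ratio by α = √(17.03/16.03), so after 124 stages the overall factor is α^124 = (17.03/16.03)^(124/2).
= 1.06238^62 = 42.60.

42.60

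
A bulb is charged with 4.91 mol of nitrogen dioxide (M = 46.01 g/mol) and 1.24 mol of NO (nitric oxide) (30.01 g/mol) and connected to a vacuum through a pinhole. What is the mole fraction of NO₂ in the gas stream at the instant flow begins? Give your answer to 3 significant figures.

0.762

Each component's effusion rate ∝ (its partial pressure)·(1/√M) ∝ n_i/√M_i.
Mole fraction of NO₂ in the effusate = (n_NO₂/√M_NO₂) / (n_NO₂/√M_NO₂ + n_NO/√M_NO)
= (4.91/√46.01) / (4.91/√46.01 + 1.24/√30.01) = 0.7239/(0.7239 + 0.2264) = 0.762.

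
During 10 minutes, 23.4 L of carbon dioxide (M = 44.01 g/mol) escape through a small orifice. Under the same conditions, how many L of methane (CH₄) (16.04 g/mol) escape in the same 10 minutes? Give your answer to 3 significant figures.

38.8 L

Graham's law gives rate_CH₄/rate_CO₂ = √(M_CO₂/M_CH₄) = √(44.01/16.04) = √2.744 = 1.656.
So the volume for CH₄ is 23.4 × 1.656 = 38.8 L.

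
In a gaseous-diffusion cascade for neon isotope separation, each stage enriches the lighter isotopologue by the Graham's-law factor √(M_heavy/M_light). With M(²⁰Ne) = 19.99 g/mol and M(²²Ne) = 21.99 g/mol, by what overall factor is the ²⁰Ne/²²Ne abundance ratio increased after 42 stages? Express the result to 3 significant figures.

After 42 stages the ratio has grown by (√(21.99/19.99))^42 = (21.99/19.99)^(42/2).
= 1.10005^21 = 7.41.

7.41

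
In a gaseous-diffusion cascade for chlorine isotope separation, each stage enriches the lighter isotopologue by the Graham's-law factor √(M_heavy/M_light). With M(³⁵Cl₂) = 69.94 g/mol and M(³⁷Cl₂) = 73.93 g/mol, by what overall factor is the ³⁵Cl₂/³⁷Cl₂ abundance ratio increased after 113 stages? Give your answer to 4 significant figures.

Each stage multiplies the ratio by α = √(73.93/69.94), so after 113 stages the overall factor is α^113 = (73.93/69.94)^(113/2).
= 1.05705^(113/2) = 22.98.

22.98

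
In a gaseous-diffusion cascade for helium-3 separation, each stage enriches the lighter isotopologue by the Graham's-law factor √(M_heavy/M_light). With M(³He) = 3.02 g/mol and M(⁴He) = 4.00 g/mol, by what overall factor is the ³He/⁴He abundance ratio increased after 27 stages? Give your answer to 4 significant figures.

The single-stage factor is √(M_heavy/M_light), so 27 stages give [√(4.00/3.02)]^27 = (4.00/3.02)^(27/2).
= 1.32450^(27/2) = 44.43.

44.43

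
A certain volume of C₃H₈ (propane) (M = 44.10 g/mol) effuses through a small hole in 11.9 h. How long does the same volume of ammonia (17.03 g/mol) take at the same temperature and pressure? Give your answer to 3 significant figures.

7.39 h

Graham's law gives t_NH₃/t_C₃H₈ = √(M_NH₃/M_C₃H₈) = √(17.03/44.10) = √0.3862 = 0.6214.
So the time for NH₃ is 11.9 × 0.6214 = 7.39 h.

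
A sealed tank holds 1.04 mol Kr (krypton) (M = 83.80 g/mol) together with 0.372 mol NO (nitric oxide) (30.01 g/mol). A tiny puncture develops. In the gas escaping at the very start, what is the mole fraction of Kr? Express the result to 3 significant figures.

0.626

Rate_i ∝ x_i/√M_i (Graham's law weighted by mole fraction), so the effusate composition follows n_i/√M_i.
x_Kr(eff) = (n_Kr/√M_Kr) / (n_Kr/√M_Kr + n_NO/√M_NO)
= (1.04/√83.80) / (1.04/√83.80 + 0.372/√30.01) = 0.1136/(0.1136 + 0.06791) = 0.626.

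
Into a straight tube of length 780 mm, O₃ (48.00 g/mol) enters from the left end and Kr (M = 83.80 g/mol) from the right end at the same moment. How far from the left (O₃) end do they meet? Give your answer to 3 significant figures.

Graham's law gives d_O₃/d_Kr = rate_O₃/rate_Kr = √(M_Kr/M_O₃) = √(83.80/48.00) = 1.321.
With d_O₃ + d_Kr = 780 mm, d_Kr = 780/(1 + 1.321) = 336.0 mm.
d_O₃ = 780 − 336.0 = 444 mm.

444 mm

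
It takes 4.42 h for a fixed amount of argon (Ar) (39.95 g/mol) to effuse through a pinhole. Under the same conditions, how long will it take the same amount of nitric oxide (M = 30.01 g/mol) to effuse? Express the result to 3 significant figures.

By Graham's law, t_NO/t_Ar = √(M_NO/M_Ar) = √(30.01/39.95) = √0.7512 = 0.8667.
So the time for NO is 4.42 × 0.8667 = 3.83 h.

3.83 h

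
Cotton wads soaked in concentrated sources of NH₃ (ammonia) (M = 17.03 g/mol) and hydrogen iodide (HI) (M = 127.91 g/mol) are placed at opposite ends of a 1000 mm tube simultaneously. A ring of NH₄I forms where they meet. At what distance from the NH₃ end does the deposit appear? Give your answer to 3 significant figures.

Graham's law gives d_NH₃/d_HI = rate_NH₃/rate_HI = √(M_HI/M_NH₃) = √(127.91/17.03) = 2.741.
With d_NH₃ + d_HI = 1000 mm, d_HI = 1000/(1 + 2.741) = 267.3 mm.
d_NH₃ = 1000 − 267.3 = 733 mm.

733 mm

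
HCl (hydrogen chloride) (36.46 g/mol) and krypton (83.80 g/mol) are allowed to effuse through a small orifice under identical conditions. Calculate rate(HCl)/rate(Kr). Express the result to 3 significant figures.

1.52

By Graham's law, rate_HCl/rate_Kr = √(M_Kr/M_HCl) = √(83.80/36.46) = √2.298 = 1.52.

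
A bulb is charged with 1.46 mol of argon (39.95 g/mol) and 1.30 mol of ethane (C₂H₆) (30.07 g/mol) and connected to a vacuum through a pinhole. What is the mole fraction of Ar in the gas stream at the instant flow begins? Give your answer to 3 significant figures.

0.494

Rate_i ∝ x_i/√M_i (Graham's law weighted by mole fraction), so the effusate composition follows n_i/√M_i.
x_Ar(eff) = (n_Ar/√M_Ar) / (n_Ar/√M_Ar + n_C₂H₆/√M_C₂H₆)
= (1.46/√39.95) / (1.46/√39.95 + 1.30/√30.07) = 0.2310/(0.2310 + 0.2371) = 0.494.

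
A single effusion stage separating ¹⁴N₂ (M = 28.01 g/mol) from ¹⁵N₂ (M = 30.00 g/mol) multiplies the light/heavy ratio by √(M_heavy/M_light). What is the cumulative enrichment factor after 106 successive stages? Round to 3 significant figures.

Overall factor = α^106 with α = √(30.00/28.01), i.e. (30.00/28.01)^(106/2).
= 1.07105^53 = 38.0.

38.0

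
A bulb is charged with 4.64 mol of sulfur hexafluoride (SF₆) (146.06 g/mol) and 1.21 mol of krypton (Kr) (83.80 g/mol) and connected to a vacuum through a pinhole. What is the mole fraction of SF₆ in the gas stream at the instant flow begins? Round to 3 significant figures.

0.744

The effusion rate of species i is ∝ p_i/√M_i ∝ n_i/√M_i.
x_SF₆(eff) = (n_SF₆/√M_SF₆) / (n_SF₆/√M_SF₆ + n_Kr/√M_Kr)
= (4.64/√146.06) / (4.64/√146.06 + 1.21/√83.80) = 0.3839/(0.3839 + 0.1322) = 0.744.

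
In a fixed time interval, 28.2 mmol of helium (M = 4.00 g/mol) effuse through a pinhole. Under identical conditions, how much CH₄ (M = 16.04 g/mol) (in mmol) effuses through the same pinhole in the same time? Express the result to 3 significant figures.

By Graham's law, rate_CH₄/rate_He = √(M_He/M_CH₄) = √(4.00/16.04) = √0.2494 = 0.4994.
So the amount for CH₄ is 28.2 × 0.4994 = 14.1 mmol.

14.1 mmol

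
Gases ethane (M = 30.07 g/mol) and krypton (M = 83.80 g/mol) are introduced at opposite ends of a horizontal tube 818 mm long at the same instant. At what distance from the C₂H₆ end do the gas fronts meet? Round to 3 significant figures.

512 mm

Distances travelled in equal time are proportional to diffusion rates, so d_C₂H₆/d_Kr = √(M_Kr/M_C₂H₆) = √(83.80/30.07) = 1.669.
With d_C₂H₆ + d_Kr = 818 mm, d_Kr = 818/(1 + 1.669) = 306.4 mm.
d_C₂H₆ = 818 − 306.4 = 512 mm.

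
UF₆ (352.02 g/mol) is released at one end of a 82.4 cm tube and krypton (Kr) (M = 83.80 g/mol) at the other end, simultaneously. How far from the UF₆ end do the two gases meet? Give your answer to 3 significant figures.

In equal time, each gas travels a distance ∝ its rate ∝ 1/√M, so d_UF₆/d_Kr = √(M_Kr/M_UF₆) = √(83.80/352.02) = 0.4879.
With d_UF₆ + d_Kr = 82.4 cm, d_Kr = 82.4/(1 + 0.4879) = 55.38 cm.
d_UF₆ = 82.4 − 55.38 = 27.0 cm.

27.0 cm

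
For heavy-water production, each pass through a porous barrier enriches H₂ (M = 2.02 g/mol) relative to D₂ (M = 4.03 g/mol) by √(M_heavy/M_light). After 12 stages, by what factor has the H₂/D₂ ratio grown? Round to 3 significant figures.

After 12 stages the ratio has grown by (√(4.03/2.02))^12 = (4.03/2.02)^(12/2).
= 1.99505^6 = 63.1.

63.1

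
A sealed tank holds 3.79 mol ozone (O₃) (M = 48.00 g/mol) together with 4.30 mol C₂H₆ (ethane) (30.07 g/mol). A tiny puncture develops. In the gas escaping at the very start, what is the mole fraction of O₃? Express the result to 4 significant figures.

0.4109

Effusion rate of each component ∝ n_i/√M_i (partial pressure × 1/√M).
x_O₃(eff) = (n_O₃/√M_O₃) / (n_O₃/√M_O₃ + n_C₂H₆/√M_C₂H₆)
= (3.79/√48.00) / (3.79/√48.00 + 4.30/√30.07) = 0.5470/(0.5470 + 0.7842) = 0.4109.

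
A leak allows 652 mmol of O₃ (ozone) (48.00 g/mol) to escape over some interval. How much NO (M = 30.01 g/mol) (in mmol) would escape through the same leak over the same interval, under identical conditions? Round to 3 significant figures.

Graham's law gives rate_NO/rate_O₃ = √(M_O₃/M_NO) = √(48.00/30.01) = √1.599 = 1.265.
So the amount for NO is 652 × 1.265 = 825 mmol.

825 mmol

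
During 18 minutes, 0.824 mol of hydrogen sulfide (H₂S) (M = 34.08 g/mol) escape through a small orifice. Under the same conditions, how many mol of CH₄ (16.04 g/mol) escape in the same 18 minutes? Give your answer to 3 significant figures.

Graham's law gives rate_CH₄/rate_H₂S = √(M_H₂S/M_CH₄) = √(34.08/16.04) = √2.125 = 1.458.
So the amount for CH₄ is 0.824 × 1.458 = 1.20 mol.

1.20 mol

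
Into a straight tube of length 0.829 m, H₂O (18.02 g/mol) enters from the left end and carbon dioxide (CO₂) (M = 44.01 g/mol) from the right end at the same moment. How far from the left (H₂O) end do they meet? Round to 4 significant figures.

In equal time, each gas travels a distance ∝ its rate ∝ 1/√M, so d_H₂O/d_CO₂ = √(M_CO₂/M_H₂O) = √(44.01/18.02) = 1.563.
With d_H₂O + d_CO₂ = 0.829 m, d_CO₂ = 0.829/(1 + 1.563) = 0.3235 m.
d_H₂O = 0.829 − 0.3235 = 0.5055 m.

0.5055 m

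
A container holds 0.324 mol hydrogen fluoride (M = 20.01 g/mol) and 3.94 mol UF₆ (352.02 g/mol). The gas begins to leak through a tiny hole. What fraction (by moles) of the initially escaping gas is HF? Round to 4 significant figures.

0.2565

Each component's effusion rate ∝ (its partial pressure)·(1/√M) ∝ n_i/√M_i.
x_HF(eff) = (n_HF/√M_HF) / (n_HF/√M_HF + n_UF₆/√M_UF₆)
= (0.324/√20.01) / (0.324/√20.01 + 3.94/√352.02) = 0.07243/(0.07243 + 0.2100) = 0.2565.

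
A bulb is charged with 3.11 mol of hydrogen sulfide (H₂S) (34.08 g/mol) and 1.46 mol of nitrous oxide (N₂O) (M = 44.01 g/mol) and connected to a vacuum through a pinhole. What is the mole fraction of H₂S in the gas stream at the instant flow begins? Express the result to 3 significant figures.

Each component's effusion rate ∝ (its partial pressure)·(1/√M) ∝ n_i/√M_i.
x_H₂S(eff) = (n_H₂S/√M_H₂S) / (n_H₂S/√M_H₂S + n_N₂O/√M_N₂O)
= (3.11/√34.08) / (3.11/√34.08 + 1.46/√44.01) = 0.5327/(0.5327 + 0.2201) = 0.708.

0.708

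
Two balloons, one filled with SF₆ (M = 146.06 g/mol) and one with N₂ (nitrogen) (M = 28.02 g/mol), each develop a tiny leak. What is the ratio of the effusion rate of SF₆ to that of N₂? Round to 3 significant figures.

Using Graham's law: rate_SF₆/rate_N₂ = √(M_N₂/M_SF₆) = √(28.02/146.06) = √0.1918 = 0.438.

0.438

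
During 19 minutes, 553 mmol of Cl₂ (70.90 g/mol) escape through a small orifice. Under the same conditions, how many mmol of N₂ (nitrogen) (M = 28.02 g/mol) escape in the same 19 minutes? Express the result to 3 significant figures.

By Graham's law, rate_N₂/rate_Cl₂ = √(M_Cl₂/M_N₂) = √(70.90/28.02) = √2.530 = 1.591.
So the amount for N₂ is 553 × 1.591 = 880 mmol.

880 mmol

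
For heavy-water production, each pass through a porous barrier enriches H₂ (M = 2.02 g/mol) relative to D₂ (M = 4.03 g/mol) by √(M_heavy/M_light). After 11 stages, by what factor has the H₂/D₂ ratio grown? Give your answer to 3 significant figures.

After 11 stages the ratio has grown by (√(4.03/2.02))^11 = (4.03/2.02)^(11/2).
= 1.99505^(11/2) = 44.6.

44.6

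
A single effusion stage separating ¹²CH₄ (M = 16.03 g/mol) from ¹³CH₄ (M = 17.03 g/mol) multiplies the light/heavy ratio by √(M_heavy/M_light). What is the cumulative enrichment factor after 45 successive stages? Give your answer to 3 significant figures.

Overall factor = α^45 with α = √(17.03/16.03), i.e. (17.03/16.03)^(45/2).
= 1.06238^(45/2) = 3.90.

3.90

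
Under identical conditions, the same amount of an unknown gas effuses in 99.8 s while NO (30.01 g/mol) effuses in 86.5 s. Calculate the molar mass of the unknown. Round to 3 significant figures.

From Graham's law, t_X/t_NO = √(M_X/M_NO).
99.8/86.5 = 1.154 = √(M_X/30.01)
M_X = 30.01 × 1.154² = 30.01 × 1.331 = 39.9 g/mol

39.9 g/mol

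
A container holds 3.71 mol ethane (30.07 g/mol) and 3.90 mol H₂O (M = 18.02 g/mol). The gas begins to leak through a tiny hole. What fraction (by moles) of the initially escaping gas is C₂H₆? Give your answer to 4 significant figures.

0.4241

Effusion rate of each component ∝ n_i/√M_i (partial pressure × 1/√M).
Mole fraction of C₂H₆ in the effusate = (n_C₂H₆/√M_C₂H₆) / (n_C₂H₆/√M_C₂H₆ + n_H₂O/√M_H₂O)
= (3.71/√30.07) / (3.71/√30.07 + 3.90/√18.02) = 0.6766/(0.6766 + 0.9187) = 0.4241.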